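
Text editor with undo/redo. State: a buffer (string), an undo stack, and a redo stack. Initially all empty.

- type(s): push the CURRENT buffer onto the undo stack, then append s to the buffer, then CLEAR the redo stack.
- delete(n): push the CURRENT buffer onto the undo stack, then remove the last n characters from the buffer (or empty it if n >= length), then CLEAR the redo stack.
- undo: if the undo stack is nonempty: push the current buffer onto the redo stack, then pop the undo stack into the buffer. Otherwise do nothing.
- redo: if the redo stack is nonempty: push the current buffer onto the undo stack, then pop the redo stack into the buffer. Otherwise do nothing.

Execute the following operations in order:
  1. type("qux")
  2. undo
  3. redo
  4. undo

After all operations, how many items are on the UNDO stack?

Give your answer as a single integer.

After op 1 (type): buf='qux' undo_depth=1 redo_depth=0
After op 2 (undo): buf='(empty)' undo_depth=0 redo_depth=1
After op 3 (redo): buf='qux' undo_depth=1 redo_depth=0
After op 4 (undo): buf='(empty)' undo_depth=0 redo_depth=1

Answer: 0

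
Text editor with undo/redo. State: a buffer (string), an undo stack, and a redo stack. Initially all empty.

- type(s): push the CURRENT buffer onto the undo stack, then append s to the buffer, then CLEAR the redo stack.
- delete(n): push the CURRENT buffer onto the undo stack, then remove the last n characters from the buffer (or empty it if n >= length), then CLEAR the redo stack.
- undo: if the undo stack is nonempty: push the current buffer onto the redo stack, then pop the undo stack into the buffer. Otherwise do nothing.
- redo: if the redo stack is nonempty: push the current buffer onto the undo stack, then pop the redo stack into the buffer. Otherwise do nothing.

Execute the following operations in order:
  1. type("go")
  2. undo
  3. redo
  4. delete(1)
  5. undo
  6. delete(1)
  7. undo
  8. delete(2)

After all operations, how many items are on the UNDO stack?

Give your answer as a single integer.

After op 1 (type): buf='go' undo_depth=1 redo_depth=0
After op 2 (undo): buf='(empty)' undo_depth=0 redo_depth=1
After op 3 (redo): buf='go' undo_depth=1 redo_depth=0
After op 4 (delete): buf='g' undo_depth=2 redo_depth=0
After op 5 (undo): buf='go' undo_depth=1 redo_depth=1
After op 6 (delete): buf='g' undo_depth=2 redo_depth=0
After op 7 (undo): buf='go' undo_depth=1 redo_depth=1
After op 8 (delete): buf='(empty)' undo_depth=2 redo_depth=0

Answer: 2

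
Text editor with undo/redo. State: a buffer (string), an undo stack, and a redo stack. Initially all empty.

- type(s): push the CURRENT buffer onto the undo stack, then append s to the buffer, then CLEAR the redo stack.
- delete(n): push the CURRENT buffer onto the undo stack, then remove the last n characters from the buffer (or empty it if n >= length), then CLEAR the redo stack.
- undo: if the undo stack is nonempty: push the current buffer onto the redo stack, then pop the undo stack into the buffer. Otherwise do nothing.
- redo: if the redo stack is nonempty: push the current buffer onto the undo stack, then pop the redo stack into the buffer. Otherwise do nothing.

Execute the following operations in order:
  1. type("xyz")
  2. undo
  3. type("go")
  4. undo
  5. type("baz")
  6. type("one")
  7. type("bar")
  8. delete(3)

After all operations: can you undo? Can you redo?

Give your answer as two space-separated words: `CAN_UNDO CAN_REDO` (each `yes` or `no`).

Answer: yes no

Derivation:
After op 1 (type): buf='xyz' undo_depth=1 redo_depth=0
After op 2 (undo): buf='(empty)' undo_depth=0 redo_depth=1
After op 3 (type): buf='go' undo_depth=1 redo_depth=0
After op 4 (undo): buf='(empty)' undo_depth=0 redo_depth=1
After op 5 (type): buf='baz' undo_depth=1 redo_depth=0
After op 6 (type): buf='bazone' undo_depth=2 redo_depth=0
After op 7 (type): buf='bazonebar' undo_depth=3 redo_depth=0
After op 8 (delete): buf='bazone' undo_depth=4 redo_depth=0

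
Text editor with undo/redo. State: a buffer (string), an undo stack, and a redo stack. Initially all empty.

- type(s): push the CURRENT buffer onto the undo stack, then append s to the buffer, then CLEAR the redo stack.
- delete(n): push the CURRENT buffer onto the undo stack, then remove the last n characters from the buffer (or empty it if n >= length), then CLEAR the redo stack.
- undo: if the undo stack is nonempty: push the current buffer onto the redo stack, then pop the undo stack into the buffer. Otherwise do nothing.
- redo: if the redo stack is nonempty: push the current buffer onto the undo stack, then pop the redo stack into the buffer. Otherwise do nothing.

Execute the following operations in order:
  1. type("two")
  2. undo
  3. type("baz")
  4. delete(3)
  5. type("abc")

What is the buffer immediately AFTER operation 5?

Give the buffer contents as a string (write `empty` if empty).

Answer: abc

Derivation:
After op 1 (type): buf='two' undo_depth=1 redo_depth=0
After op 2 (undo): buf='(empty)' undo_depth=0 redo_depth=1
After op 3 (type): buf='baz' undo_depth=1 redo_depth=0
After op 4 (delete): buf='(empty)' undo_depth=2 redo_depth=0
After op 5 (type): buf='abc' undo_depth=3 redo_depth=0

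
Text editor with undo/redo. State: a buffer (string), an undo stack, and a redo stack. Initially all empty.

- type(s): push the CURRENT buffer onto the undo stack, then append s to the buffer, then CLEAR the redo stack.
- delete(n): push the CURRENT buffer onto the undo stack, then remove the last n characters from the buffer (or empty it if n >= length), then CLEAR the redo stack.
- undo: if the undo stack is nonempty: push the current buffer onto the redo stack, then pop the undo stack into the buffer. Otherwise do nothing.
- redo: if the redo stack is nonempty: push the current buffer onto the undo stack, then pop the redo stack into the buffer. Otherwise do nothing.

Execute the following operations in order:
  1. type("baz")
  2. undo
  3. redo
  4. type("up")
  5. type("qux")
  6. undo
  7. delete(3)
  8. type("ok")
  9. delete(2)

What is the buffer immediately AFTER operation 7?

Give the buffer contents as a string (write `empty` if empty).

After op 1 (type): buf='baz' undo_depth=1 redo_depth=0
After op 2 (undo): buf='(empty)' undo_depth=0 redo_depth=1
After op 3 (redo): buf='baz' undo_depth=1 redo_depth=0
After op 4 (type): buf='bazup' undo_depth=2 redo_depth=0
After op 5 (type): buf='bazupqux' undo_depth=3 redo_depth=0
After op 6 (undo): buf='bazup' undo_depth=2 redo_depth=1
After op 7 (delete): buf='ba' undo_depth=3 redo_depth=0

Answer: ba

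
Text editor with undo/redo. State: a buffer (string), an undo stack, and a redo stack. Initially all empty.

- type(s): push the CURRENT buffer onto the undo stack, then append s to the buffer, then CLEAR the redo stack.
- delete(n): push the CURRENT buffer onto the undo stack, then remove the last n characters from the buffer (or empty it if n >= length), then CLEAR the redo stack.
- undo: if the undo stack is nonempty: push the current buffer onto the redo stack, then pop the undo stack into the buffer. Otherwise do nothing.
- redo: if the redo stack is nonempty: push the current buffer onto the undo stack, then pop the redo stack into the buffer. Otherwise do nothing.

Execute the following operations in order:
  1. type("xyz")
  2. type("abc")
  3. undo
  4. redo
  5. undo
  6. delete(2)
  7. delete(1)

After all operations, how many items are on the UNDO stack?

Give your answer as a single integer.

After op 1 (type): buf='xyz' undo_depth=1 redo_depth=0
After op 2 (type): buf='xyzabc' undo_depth=2 redo_depth=0
After op 3 (undo): buf='xyz' undo_depth=1 redo_depth=1
After op 4 (redo): buf='xyzabc' undo_depth=2 redo_depth=0
After op 5 (undo): buf='xyz' undo_depth=1 redo_depth=1
After op 6 (delete): buf='x' undo_depth=2 redo_depth=0
After op 7 (delete): buf='(empty)' undo_depth=3 redo_depth=0

Answer: 3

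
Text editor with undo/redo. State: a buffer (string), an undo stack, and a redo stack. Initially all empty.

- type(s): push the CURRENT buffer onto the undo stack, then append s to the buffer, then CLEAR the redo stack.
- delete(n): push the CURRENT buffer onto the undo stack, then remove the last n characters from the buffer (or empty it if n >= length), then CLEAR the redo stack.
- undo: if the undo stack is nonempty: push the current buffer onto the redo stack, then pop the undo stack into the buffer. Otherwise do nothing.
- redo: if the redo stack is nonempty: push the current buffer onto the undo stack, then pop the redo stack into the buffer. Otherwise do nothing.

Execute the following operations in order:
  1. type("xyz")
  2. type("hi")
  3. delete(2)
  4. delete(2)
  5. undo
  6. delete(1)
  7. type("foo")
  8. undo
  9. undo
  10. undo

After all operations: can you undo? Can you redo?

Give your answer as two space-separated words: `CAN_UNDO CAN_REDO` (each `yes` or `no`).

Answer: yes yes

Derivation:
After op 1 (type): buf='xyz' undo_depth=1 redo_depth=0
After op 2 (type): buf='xyzhi' undo_depth=2 redo_depth=0
After op 3 (delete): buf='xyz' undo_depth=3 redo_depth=0
After op 4 (delete): buf='x' undo_depth=4 redo_depth=0
After op 5 (undo): buf='xyz' undo_depth=3 redo_depth=1
After op 6 (delete): buf='xy' undo_depth=4 redo_depth=0
After op 7 (type): buf='xyfoo' undo_depth=5 redo_depth=0
After op 8 (undo): buf='xy' undo_depth=4 redo_depth=1
After op 9 (undo): buf='xyz' undo_depth=3 redo_depth=2
After op 10 (undo): buf='xyzhi' undo_depth=2 redo_depth=3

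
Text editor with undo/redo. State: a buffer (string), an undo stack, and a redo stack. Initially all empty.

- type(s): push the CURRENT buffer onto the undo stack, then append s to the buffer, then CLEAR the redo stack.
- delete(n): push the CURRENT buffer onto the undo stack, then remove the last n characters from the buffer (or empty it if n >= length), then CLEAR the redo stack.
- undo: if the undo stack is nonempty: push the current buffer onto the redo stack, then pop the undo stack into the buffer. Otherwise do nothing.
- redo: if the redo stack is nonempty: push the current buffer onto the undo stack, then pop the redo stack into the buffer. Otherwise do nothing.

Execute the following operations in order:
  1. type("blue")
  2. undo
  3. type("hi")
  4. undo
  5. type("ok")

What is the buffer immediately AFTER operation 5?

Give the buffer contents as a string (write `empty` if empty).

Answer: ok

Derivation:
After op 1 (type): buf='blue' undo_depth=1 redo_depth=0
After op 2 (undo): buf='(empty)' undo_depth=0 redo_depth=1
After op 3 (type): buf='hi' undo_depth=1 redo_depth=0
After op 4 (undo): buf='(empty)' undo_depth=0 redo_depth=1
After op 5 (type): buf='ok' undo_depth=1 redo_depth=0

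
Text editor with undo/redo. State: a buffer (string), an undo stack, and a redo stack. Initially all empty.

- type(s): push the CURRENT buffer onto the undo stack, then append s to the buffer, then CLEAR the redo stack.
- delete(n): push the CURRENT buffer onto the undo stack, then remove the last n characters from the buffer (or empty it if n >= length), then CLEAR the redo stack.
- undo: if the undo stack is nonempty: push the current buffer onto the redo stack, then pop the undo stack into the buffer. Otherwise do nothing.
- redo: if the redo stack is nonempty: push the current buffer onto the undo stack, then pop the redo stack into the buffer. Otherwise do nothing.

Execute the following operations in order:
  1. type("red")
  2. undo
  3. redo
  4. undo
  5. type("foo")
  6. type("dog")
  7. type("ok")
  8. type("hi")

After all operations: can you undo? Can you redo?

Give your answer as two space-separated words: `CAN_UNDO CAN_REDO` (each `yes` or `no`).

After op 1 (type): buf='red' undo_depth=1 redo_depth=0
After op 2 (undo): buf='(empty)' undo_depth=0 redo_depth=1
After op 3 (redo): buf='red' undo_depth=1 redo_depth=0
After op 4 (undo): buf='(empty)' undo_depth=0 redo_depth=1
After op 5 (type): buf='foo' undo_depth=1 redo_depth=0
After op 6 (type): buf='foodog' undo_depth=2 redo_depth=0
After op 7 (type): buf='foodogok' undo_depth=3 redo_depth=0
After op 8 (type): buf='foodogokhi' undo_depth=4 redo_depth=0

Answer: yes no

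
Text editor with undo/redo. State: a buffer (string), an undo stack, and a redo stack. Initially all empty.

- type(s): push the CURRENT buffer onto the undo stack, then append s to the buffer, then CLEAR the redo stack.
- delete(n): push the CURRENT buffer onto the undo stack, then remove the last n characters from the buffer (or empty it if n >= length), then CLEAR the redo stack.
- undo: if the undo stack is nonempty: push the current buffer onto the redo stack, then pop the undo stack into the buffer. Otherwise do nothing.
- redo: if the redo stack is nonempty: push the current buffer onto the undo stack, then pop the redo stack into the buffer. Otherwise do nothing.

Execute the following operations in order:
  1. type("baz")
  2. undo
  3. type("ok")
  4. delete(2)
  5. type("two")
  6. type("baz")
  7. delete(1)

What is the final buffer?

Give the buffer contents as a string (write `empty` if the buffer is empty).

Answer: twoba

Derivation:
After op 1 (type): buf='baz' undo_depth=1 redo_depth=0
After op 2 (undo): buf='(empty)' undo_depth=0 redo_depth=1
After op 3 (type): buf='ok' undo_depth=1 redo_depth=0
After op 4 (delete): buf='(empty)' undo_depth=2 redo_depth=0
After op 5 (type): buf='two' undo_depth=3 redo_depth=0
After op 6 (type): buf='twobaz' undo_depth=4 redo_depth=0
After op 7 (delete): buf='twoba' undo_depth=5 redo_depth=0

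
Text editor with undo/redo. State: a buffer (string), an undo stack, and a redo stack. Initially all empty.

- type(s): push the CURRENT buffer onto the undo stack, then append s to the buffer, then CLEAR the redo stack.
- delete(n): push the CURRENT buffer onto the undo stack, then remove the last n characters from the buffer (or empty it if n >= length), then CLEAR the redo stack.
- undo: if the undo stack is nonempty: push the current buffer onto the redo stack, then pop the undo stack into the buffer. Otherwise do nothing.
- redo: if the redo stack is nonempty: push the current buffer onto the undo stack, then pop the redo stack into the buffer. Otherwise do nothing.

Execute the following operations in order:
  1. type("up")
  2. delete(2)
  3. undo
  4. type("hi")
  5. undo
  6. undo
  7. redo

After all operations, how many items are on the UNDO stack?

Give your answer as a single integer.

After op 1 (type): buf='up' undo_depth=1 redo_depth=0
After op 2 (delete): buf='(empty)' undo_depth=2 redo_depth=0
After op 3 (undo): buf='up' undo_depth=1 redo_depth=1
After op 4 (type): buf='uphi' undo_depth=2 redo_depth=0
After op 5 (undo): buf='up' undo_depth=1 redo_depth=1
After op 6 (undo): buf='(empty)' undo_depth=0 redo_depth=2
After op 7 (redo): buf='up' undo_depth=1 redo_depth=1

Answer: 1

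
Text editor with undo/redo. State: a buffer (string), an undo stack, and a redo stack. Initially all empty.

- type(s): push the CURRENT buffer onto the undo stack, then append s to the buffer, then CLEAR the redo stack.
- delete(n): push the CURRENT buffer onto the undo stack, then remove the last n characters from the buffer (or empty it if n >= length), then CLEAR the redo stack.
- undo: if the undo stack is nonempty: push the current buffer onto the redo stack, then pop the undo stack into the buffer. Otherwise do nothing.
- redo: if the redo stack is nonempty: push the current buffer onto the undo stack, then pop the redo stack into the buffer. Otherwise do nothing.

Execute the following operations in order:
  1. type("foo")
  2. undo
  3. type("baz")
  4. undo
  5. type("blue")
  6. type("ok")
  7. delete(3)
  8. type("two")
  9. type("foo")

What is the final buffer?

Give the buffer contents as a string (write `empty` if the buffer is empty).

After op 1 (type): buf='foo' undo_depth=1 redo_depth=0
After op 2 (undo): buf='(empty)' undo_depth=0 redo_depth=1
After op 3 (type): buf='baz' undo_depth=1 redo_depth=0
After op 4 (undo): buf='(empty)' undo_depth=0 redo_depth=1
After op 5 (type): buf='blue' undo_depth=1 redo_depth=0
After op 6 (type): buf='blueok' undo_depth=2 redo_depth=0
After op 7 (delete): buf='blu' undo_depth=3 redo_depth=0
After op 8 (type): buf='blutwo' undo_depth=4 redo_depth=0
After op 9 (type): buf='blutwofoo' undo_depth=5 redo_depth=0

Answer: blutwofoo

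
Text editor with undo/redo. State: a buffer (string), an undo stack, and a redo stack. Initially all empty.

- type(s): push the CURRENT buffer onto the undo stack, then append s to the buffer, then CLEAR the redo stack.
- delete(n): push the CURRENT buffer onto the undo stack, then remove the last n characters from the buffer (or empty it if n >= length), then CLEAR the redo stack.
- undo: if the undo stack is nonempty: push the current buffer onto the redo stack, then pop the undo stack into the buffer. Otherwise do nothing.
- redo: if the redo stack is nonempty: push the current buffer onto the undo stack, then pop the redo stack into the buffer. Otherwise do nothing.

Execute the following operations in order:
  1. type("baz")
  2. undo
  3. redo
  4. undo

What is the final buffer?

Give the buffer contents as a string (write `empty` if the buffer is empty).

Answer: empty

Derivation:
After op 1 (type): buf='baz' undo_depth=1 redo_depth=0
After op 2 (undo): buf='(empty)' undo_depth=0 redo_depth=1
After op 3 (redo): buf='baz' undo_depth=1 redo_depth=0
After op 4 (undo): buf='(empty)' undo_depth=0 redo_depth=1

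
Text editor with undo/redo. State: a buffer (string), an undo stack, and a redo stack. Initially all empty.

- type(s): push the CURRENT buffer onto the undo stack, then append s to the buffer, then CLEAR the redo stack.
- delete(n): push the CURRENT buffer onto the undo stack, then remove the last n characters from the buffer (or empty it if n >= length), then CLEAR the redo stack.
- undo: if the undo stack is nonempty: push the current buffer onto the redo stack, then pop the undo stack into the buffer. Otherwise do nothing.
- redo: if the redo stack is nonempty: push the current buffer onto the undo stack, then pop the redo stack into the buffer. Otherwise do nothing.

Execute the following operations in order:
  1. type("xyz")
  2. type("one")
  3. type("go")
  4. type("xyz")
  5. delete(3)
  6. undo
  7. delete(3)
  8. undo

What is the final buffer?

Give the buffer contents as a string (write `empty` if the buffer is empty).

After op 1 (type): buf='xyz' undo_depth=1 redo_depth=0
After op 2 (type): buf='xyzone' undo_depth=2 redo_depth=0
After op 3 (type): buf='xyzonego' undo_depth=3 redo_depth=0
After op 4 (type): buf='xyzonegoxyz' undo_depth=4 redo_depth=0
After op 5 (delete): buf='xyzonego' undo_depth=5 redo_depth=0
After op 6 (undo): buf='xyzonegoxyz' undo_depth=4 redo_depth=1
After op 7 (delete): buf='xyzonego' undo_depth=5 redo_depth=0
After op 8 (undo): buf='xyzonegoxyz' undo_depth=4 redo_depth=1

Answer: xyzonegoxyz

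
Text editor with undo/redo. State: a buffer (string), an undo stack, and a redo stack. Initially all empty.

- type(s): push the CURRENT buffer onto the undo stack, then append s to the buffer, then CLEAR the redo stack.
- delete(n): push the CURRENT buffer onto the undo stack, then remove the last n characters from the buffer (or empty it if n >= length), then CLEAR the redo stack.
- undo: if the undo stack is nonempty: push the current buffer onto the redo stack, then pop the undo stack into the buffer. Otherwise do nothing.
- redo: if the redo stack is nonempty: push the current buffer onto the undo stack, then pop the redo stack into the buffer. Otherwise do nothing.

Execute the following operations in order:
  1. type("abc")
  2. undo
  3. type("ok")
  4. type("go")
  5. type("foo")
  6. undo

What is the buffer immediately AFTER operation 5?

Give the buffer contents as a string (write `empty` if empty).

After op 1 (type): buf='abc' undo_depth=1 redo_depth=0
After op 2 (undo): buf='(empty)' undo_depth=0 redo_depth=1
After op 3 (type): buf='ok' undo_depth=1 redo_depth=0
After op 4 (type): buf='okgo' undo_depth=2 redo_depth=0
After op 5 (type): buf='okgofoo' undo_depth=3 redo_depth=0

Answer: okgofoo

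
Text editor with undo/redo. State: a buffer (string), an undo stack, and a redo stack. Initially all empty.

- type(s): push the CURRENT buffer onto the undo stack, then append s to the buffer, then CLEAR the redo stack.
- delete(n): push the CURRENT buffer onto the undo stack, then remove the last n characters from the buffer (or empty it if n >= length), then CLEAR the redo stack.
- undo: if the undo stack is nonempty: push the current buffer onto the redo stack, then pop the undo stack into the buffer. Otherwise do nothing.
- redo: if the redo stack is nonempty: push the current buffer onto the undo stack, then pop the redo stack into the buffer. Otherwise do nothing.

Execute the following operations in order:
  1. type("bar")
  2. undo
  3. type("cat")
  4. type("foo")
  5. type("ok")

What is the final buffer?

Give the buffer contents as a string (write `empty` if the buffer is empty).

After op 1 (type): buf='bar' undo_depth=1 redo_depth=0
After op 2 (undo): buf='(empty)' undo_depth=0 redo_depth=1
After op 3 (type): buf='cat' undo_depth=1 redo_depth=0
After op 4 (type): buf='catfoo' undo_depth=2 redo_depth=0
After op 5 (type): buf='catfoook' undo_depth=3 redo_depth=0

Answer: catfoook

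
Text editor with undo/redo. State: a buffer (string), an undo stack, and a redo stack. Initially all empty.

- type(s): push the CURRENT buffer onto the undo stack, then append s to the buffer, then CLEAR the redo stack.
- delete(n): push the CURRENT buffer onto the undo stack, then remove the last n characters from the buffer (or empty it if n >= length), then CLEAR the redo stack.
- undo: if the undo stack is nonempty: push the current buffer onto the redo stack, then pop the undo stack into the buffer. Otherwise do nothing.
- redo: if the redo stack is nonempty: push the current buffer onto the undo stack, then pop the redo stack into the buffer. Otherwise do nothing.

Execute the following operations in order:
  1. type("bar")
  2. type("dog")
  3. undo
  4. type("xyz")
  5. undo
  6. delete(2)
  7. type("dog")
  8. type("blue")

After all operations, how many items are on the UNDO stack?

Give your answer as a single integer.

Answer: 4

Derivation:
After op 1 (type): buf='bar' undo_depth=1 redo_depth=0
After op 2 (type): buf='bardog' undo_depth=2 redo_depth=0
After op 3 (undo): buf='bar' undo_depth=1 redo_depth=1
After op 4 (type): buf='barxyz' undo_depth=2 redo_depth=0
After op 5 (undo): buf='bar' undo_depth=1 redo_depth=1
After op 6 (delete): buf='b' undo_depth=2 redo_depth=0
After op 7 (type): buf='bdog' undo_depth=3 redo_depth=0
After op 8 (type): buf='bdogblue' undo_depth=4 redo_depth=0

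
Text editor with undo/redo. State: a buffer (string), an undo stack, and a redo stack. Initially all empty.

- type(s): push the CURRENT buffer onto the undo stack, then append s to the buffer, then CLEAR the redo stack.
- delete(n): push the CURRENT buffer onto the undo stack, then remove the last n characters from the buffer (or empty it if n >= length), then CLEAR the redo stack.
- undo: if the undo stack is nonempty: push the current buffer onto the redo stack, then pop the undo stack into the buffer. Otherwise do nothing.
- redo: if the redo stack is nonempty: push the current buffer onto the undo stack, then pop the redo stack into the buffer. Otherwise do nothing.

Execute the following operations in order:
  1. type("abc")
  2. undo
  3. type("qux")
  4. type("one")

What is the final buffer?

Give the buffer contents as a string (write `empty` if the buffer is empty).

Answer: quxone

Derivation:
After op 1 (type): buf='abc' undo_depth=1 redo_depth=0
After op 2 (undo): buf='(empty)' undo_depth=0 redo_depth=1
After op 3 (type): buf='qux' undo_depth=1 redo_depth=0
After op 4 (type): buf='quxone' undo_depth=2 redo_depth=0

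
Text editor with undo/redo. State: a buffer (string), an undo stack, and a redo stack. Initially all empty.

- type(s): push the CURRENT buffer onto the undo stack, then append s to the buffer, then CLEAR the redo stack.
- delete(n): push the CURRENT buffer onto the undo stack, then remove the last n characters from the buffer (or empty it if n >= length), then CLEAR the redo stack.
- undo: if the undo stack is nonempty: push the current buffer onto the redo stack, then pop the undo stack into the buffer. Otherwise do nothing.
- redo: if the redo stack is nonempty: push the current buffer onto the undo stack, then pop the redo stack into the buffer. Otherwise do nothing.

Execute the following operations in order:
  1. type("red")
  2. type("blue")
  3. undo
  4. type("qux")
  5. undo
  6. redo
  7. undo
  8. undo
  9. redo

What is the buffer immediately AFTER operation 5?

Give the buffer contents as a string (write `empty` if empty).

After op 1 (type): buf='red' undo_depth=1 redo_depth=0
After op 2 (type): buf='redblue' undo_depth=2 redo_depth=0
After op 3 (undo): buf='red' undo_depth=1 redo_depth=1
After op 4 (type): buf='redqux' undo_depth=2 redo_depth=0
After op 5 (undo): buf='red' undo_depth=1 redo_depth=1

Answer: red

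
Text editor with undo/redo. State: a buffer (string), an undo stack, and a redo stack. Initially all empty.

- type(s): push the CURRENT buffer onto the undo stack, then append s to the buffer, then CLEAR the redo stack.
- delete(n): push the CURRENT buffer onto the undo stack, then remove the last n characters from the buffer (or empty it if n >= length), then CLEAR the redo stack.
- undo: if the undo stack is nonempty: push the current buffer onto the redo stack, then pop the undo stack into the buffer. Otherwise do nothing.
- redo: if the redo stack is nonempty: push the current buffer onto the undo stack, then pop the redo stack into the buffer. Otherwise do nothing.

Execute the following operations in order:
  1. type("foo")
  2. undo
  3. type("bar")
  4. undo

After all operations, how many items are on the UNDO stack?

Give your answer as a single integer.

After op 1 (type): buf='foo' undo_depth=1 redo_depth=0
After op 2 (undo): buf='(empty)' undo_depth=0 redo_depth=1
After op 3 (type): buf='bar' undo_depth=1 redo_depth=0
After op 4 (undo): buf='(empty)' undo_depth=0 redo_depth=1

Answer: 0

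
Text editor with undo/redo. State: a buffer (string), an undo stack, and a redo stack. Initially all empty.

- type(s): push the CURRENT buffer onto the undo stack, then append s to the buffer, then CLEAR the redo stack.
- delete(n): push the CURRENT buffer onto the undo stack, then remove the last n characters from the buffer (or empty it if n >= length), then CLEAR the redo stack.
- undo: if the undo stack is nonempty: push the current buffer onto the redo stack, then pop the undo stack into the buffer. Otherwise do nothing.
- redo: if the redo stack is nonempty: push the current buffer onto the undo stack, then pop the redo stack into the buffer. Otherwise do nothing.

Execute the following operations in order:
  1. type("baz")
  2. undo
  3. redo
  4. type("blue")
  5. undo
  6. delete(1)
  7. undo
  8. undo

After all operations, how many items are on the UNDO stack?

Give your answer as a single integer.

Answer: 0

Derivation:
After op 1 (type): buf='baz' undo_depth=1 redo_depth=0
After op 2 (undo): buf='(empty)' undo_depth=0 redo_depth=1
After op 3 (redo): buf='baz' undo_depth=1 redo_depth=0
After op 4 (type): buf='bazblue' undo_depth=2 redo_depth=0
After op 5 (undo): buf='baz' undo_depth=1 redo_depth=1
After op 6 (delete): buf='ba' undo_depth=2 redo_depth=0
After op 7 (undo): buf='baz' undo_depth=1 redo_depth=1
After op 8 (undo): buf='(empty)' undo_depth=0 redo_depth=2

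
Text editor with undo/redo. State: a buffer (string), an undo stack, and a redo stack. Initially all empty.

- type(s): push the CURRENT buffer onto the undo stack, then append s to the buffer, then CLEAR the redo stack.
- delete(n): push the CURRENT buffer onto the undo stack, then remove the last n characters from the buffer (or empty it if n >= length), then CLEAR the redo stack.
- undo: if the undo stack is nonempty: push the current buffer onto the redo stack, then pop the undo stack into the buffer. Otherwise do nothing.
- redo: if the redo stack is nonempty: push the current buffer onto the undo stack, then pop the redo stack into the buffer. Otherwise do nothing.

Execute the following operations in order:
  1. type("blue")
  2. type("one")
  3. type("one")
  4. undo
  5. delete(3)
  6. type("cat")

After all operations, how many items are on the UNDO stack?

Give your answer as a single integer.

After op 1 (type): buf='blue' undo_depth=1 redo_depth=0
After op 2 (type): buf='blueone' undo_depth=2 redo_depth=0
After op 3 (type): buf='blueoneone' undo_depth=3 redo_depth=0
After op 4 (undo): buf='blueone' undo_depth=2 redo_depth=1
After op 5 (delete): buf='blue' undo_depth=3 redo_depth=0
After op 6 (type): buf='bluecat' undo_depth=4 redo_depth=0

Answer: 4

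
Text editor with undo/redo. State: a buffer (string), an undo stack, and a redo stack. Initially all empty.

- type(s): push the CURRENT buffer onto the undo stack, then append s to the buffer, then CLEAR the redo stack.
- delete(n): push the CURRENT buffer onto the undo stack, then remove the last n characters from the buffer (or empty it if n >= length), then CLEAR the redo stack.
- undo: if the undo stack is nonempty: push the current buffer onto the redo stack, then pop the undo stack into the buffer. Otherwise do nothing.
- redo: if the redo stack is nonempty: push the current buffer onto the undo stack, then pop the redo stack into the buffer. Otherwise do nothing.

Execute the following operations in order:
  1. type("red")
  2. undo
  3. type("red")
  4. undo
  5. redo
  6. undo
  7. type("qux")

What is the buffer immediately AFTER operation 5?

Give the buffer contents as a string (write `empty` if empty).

Answer: red

Derivation:
After op 1 (type): buf='red' undo_depth=1 redo_depth=0
After op 2 (undo): buf='(empty)' undo_depth=0 redo_depth=1
After op 3 (type): buf='red' undo_depth=1 redo_depth=0
After op 4 (undo): buf='(empty)' undo_depth=0 redo_depth=1
After op 5 (redo): buf='red' undo_depth=1 redo_depth=0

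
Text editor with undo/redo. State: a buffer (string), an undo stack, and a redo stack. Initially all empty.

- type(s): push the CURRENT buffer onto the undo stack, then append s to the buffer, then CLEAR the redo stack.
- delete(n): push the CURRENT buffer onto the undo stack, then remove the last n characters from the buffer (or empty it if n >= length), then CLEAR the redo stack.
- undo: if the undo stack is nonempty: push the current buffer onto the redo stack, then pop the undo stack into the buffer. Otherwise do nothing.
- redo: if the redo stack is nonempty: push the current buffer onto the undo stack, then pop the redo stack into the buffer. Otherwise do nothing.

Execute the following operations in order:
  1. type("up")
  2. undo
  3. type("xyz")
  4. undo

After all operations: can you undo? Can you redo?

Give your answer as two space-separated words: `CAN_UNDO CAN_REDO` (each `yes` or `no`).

After op 1 (type): buf='up' undo_depth=1 redo_depth=0
After op 2 (undo): buf='(empty)' undo_depth=0 redo_depth=1
After op 3 (type): buf='xyz' undo_depth=1 redo_depth=0
After op 4 (undo): buf='(empty)' undo_depth=0 redo_depth=1

Answer: no yes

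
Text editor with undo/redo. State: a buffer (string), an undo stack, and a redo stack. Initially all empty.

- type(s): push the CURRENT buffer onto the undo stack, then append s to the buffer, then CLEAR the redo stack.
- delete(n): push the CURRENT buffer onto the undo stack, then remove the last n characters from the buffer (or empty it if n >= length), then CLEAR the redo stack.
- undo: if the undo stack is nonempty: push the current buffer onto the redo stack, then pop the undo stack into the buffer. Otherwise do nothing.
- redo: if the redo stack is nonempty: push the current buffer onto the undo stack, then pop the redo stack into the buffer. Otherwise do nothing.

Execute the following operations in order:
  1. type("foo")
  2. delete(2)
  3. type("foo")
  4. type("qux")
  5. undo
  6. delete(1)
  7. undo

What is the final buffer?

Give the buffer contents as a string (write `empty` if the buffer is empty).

Answer: ffoo

Derivation:
After op 1 (type): buf='foo' undo_depth=1 redo_depth=0
After op 2 (delete): buf='f' undo_depth=2 redo_depth=0
After op 3 (type): buf='ffoo' undo_depth=3 redo_depth=0
After op 4 (type): buf='ffooqux' undo_depth=4 redo_depth=0
After op 5 (undo): buf='ffoo' undo_depth=3 redo_depth=1
After op 6 (delete): buf='ffo' undo_depth=4 redo_depth=0
After op 7 (undo): buf='ffoo' undo_depth=3 redo_depth=1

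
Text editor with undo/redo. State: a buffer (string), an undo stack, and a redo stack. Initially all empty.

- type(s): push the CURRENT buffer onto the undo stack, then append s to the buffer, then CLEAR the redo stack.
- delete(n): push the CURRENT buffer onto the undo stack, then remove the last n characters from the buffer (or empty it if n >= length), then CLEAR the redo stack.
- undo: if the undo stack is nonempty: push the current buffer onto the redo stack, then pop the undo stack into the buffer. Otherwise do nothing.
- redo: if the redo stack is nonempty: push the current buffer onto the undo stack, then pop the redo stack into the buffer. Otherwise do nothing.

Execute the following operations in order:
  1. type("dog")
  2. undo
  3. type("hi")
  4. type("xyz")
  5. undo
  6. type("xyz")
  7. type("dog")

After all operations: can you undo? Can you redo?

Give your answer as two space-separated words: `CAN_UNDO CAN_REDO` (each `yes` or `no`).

Answer: yes no

Derivation:
After op 1 (type): buf='dog' undo_depth=1 redo_depth=0
After op 2 (undo): buf='(empty)' undo_depth=0 redo_depth=1
After op 3 (type): buf='hi' undo_depth=1 redo_depth=0
After op 4 (type): buf='hixyz' undo_depth=2 redo_depth=0
After op 5 (undo): buf='hi' undo_depth=1 redo_depth=1
After op 6 (type): buf='hixyz' undo_depth=2 redo_depth=0
After op 7 (type): buf='hixyzdog' undo_depth=3 redo_depth=0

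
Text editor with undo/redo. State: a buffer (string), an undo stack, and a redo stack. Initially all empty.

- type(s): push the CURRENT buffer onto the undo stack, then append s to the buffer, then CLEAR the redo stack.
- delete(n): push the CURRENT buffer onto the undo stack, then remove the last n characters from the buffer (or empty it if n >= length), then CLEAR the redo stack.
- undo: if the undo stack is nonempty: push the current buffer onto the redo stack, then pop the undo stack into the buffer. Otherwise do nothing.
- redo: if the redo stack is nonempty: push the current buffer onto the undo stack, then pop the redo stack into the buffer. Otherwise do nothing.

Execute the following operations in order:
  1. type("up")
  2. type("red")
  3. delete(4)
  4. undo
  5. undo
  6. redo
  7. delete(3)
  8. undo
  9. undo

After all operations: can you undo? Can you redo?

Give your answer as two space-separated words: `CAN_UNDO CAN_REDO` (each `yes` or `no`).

After op 1 (type): buf='up' undo_depth=1 redo_depth=0
After op 2 (type): buf='upred' undo_depth=2 redo_depth=0
After op 3 (delete): buf='u' undo_depth=3 redo_depth=0
After op 4 (undo): buf='upred' undo_depth=2 redo_depth=1
After op 5 (undo): buf='up' undo_depth=1 redo_depth=2
After op 6 (redo): buf='upred' undo_depth=2 redo_depth=1
After op 7 (delete): buf='up' undo_depth=3 redo_depth=0
After op 8 (undo): buf='upred' undo_depth=2 redo_depth=1
After op 9 (undo): buf='up' undo_depth=1 redo_depth=2

Answer: yes yes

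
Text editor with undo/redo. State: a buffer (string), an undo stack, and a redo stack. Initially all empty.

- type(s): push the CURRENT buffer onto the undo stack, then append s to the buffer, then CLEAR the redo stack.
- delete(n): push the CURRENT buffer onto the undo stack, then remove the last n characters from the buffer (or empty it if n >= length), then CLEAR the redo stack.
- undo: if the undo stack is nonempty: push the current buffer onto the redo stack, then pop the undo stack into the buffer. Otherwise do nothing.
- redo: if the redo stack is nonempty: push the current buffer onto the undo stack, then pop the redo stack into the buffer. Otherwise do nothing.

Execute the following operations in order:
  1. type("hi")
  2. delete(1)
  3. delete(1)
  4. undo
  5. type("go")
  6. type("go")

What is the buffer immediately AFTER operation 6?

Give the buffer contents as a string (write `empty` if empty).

After op 1 (type): buf='hi' undo_depth=1 redo_depth=0
After op 2 (delete): buf='h' undo_depth=2 redo_depth=0
After op 3 (delete): buf='(empty)' undo_depth=3 redo_depth=0
After op 4 (undo): buf='h' undo_depth=2 redo_depth=1
After op 5 (type): buf='hgo' undo_depth=3 redo_depth=0
After op 6 (type): buf='hgogo' undo_depth=4 redo_depth=0

Answer: hgogo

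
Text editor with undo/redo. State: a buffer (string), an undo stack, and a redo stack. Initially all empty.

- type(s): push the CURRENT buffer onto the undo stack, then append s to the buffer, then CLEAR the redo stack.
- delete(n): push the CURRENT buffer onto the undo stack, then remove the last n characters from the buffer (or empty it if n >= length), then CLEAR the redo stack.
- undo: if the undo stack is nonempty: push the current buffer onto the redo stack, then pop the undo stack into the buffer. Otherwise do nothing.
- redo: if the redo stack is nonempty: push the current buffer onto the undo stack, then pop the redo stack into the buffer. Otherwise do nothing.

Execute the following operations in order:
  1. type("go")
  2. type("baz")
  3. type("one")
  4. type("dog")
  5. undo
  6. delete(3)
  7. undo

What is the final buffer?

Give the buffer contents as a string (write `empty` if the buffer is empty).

Answer: gobazone

Derivation:
After op 1 (type): buf='go' undo_depth=1 redo_depth=0
After op 2 (type): buf='gobaz' undo_depth=2 redo_depth=0
After op 3 (type): buf='gobazone' undo_depth=3 redo_depth=0
After op 4 (type): buf='gobazonedog' undo_depth=4 redo_depth=0
After op 5 (undo): buf='gobazone' undo_depth=3 redo_depth=1
After op 6 (delete): buf='gobaz' undo_depth=4 redo_depth=0
After op 7 (undo): buf='gobazone' undo_depth=3 redo_depth=1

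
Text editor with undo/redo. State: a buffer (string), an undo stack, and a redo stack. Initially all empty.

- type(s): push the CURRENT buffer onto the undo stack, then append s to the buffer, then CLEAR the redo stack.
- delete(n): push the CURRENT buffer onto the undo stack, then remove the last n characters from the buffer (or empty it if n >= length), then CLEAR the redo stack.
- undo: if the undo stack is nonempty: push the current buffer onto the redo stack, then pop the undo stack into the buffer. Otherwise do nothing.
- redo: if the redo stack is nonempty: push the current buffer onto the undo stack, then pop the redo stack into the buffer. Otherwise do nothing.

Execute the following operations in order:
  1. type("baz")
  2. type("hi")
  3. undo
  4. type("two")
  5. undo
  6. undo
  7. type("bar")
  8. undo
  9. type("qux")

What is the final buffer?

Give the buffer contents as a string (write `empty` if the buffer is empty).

After op 1 (type): buf='baz' undo_depth=1 redo_depth=0
After op 2 (type): buf='bazhi' undo_depth=2 redo_depth=0
After op 3 (undo): buf='baz' undo_depth=1 redo_depth=1
After op 4 (type): buf='baztwo' undo_depth=2 redo_depth=0
After op 5 (undo): buf='baz' undo_depth=1 redo_depth=1
After op 6 (undo): buf='(empty)' undo_depth=0 redo_depth=2
After op 7 (type): buf='bar' undo_depth=1 redo_depth=0
After op 8 (undo): buf='(empty)' undo_depth=0 redo_depth=1
After op 9 (type): buf='qux' undo_depth=1 redo_depth=0

Answer: qux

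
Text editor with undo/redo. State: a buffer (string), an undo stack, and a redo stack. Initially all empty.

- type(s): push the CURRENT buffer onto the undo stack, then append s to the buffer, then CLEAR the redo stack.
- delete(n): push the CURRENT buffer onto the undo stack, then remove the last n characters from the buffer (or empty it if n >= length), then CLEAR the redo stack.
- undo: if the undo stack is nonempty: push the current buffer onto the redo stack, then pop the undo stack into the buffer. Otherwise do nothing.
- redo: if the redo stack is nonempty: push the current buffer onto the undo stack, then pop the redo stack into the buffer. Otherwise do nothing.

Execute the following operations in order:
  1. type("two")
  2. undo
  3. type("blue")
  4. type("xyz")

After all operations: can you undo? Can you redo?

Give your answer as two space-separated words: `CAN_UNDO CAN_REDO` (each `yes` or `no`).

Answer: yes no

Derivation:
After op 1 (type): buf='two' undo_depth=1 redo_depth=0
After op 2 (undo): buf='(empty)' undo_depth=0 redo_depth=1
After op 3 (type): buf='blue' undo_depth=1 redo_depth=0
After op 4 (type): buf='bluexyz' undo_depth=2 redo_depth=0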